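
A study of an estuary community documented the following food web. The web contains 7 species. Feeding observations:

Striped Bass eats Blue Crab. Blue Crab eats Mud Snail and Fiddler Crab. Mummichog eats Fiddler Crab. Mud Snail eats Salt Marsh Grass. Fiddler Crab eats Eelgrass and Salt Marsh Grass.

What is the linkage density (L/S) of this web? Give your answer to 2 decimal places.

L/S = 1.00

There are L = 7 links among S = 7 species.
L/S = 7/7 = 1.0000 ≈ 1.00.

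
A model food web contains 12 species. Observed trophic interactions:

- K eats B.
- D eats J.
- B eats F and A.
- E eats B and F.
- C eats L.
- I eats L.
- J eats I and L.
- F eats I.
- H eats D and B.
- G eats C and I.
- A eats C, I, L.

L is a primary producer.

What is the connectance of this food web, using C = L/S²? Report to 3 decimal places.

The web has S = 12 species and L = 18 feeding links.
C = L / S² = 18 / 144 = 0.1250 ≈ 0.125.

C = 0.125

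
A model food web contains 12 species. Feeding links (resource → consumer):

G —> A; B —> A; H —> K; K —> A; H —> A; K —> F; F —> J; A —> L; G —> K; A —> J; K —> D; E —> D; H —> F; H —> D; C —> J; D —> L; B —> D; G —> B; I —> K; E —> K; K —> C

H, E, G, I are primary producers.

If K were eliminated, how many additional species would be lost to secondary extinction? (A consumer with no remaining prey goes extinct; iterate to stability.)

1

Remove K.
Round 1: C (all prey gone) → extinct.
No further losses. Total secondary extinctions: 1.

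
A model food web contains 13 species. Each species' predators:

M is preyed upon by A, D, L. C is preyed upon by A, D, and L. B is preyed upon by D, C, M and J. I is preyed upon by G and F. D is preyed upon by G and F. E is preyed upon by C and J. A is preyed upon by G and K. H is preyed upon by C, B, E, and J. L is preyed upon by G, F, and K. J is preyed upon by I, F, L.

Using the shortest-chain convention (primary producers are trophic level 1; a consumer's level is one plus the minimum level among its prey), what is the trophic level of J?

H is a producer → level 1.
J eats H → level 2.

Trophic level 2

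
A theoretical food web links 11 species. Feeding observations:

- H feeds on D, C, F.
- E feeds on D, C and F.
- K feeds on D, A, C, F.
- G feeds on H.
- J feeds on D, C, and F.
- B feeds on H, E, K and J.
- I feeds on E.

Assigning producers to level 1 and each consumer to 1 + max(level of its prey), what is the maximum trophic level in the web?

Producers (level 1): C, A, F, D.
C → K → B gives B level 3.
No species has a prey at level 3, so no species reaches level 4.

3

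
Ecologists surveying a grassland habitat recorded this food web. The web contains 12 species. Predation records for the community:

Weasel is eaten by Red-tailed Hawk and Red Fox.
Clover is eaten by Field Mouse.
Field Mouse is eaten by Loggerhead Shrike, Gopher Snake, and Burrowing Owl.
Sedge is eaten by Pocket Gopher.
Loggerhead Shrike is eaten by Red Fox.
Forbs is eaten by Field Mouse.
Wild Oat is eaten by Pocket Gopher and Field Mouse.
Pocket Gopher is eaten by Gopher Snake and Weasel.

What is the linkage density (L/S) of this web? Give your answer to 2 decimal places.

L/S = 1.08

There are L = 13 links among S = 12 species.
L/S = 13/12 = 1.0833 ≈ 1.08.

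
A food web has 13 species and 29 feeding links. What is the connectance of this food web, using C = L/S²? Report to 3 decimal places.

C = 0.172

The web has S = 13 species and L = 29 feeding links.
C = L / S² = 29 / 169 = 0.1716 ≈ 0.172.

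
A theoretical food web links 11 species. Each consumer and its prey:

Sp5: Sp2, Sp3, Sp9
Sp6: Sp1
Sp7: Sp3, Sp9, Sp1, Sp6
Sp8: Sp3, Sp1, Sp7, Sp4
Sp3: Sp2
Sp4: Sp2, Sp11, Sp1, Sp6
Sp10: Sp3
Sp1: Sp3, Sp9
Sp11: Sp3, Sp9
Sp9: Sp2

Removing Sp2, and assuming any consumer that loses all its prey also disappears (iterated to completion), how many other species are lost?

Remove Sp2.
Round 1: Sp3 (all prey gone), Sp9 (all prey gone) → extinct.
Round 2: Sp11 (all prey gone), Sp10 (all prey gone), Sp5 (all prey gone), Sp1 (all prey gone) → extinct.
Round 3: Sp6 (all prey gone) → extinct.
Round 4: Sp7 (all prey gone), Sp4 (all prey gone) → extinct.
Round 5: Sp8 (all prey gone) → extinct.
No further losses. Total secondary extinctions: 10.

10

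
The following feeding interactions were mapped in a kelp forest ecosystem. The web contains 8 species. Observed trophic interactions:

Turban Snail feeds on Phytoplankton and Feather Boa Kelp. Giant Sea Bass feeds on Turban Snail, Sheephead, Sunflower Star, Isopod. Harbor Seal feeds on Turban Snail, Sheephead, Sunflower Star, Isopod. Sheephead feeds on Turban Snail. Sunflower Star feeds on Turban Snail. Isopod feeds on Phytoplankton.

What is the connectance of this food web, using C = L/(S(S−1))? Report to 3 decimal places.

The web has S = 8 species and L = 13 feeding links.
C = L / (S(S−1)) = 13 / 56 = 0.2321 ≈ 0.232.

C = 0.232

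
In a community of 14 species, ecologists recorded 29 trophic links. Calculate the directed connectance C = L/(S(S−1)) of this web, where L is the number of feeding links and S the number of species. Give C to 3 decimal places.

C = 0.159

The web has S = 14 species and L = 29 feeding links.
C = L / (S(S−1)) = 29 / 182 = 0.1593 ≈ 0.159.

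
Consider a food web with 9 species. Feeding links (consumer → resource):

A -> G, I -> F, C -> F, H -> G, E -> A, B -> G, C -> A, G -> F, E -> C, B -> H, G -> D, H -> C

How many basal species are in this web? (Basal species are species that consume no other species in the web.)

2

Basal species (no prey listed): D, F.
Count: 2.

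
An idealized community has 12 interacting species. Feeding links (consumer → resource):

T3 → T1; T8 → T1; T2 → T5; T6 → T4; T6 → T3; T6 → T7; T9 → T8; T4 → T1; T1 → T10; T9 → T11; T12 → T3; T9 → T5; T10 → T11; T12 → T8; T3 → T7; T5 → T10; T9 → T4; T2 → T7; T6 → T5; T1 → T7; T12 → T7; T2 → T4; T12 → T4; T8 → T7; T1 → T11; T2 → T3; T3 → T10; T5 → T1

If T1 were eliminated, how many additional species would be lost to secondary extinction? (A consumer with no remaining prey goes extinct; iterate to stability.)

1

Remove T1.
Round 1: T4 (all prey gone) → extinct.
No further losses. Total secondary extinctions: 1.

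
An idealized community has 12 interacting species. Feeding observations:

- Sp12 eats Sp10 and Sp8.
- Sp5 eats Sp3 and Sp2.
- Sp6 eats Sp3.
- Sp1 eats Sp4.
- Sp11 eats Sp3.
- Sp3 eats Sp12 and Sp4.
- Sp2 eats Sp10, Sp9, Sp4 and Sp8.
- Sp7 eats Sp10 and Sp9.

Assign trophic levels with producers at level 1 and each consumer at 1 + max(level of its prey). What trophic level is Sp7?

Trophic level 2

Sp9 is a producer → level 1.
Sp7 eats Sp9 (level 1); other prey at levels: Sp10 1 → level 2.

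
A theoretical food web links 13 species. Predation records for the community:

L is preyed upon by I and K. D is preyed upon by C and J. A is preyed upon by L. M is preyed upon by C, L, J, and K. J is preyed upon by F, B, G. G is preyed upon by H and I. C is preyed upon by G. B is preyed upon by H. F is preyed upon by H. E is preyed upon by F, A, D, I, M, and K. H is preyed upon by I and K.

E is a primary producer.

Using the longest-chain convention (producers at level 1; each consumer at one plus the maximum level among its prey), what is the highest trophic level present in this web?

6

Producers (level 1): E.
E → D → C → G → H → K gives K level 6.
No species has a prey at level 6, so no species reaches level 7.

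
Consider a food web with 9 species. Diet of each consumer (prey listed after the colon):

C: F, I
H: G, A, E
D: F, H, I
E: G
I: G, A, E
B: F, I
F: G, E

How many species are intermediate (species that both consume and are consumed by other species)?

4

Intermediate species (has both prey and predators): E, F, H, I.
Count: 4.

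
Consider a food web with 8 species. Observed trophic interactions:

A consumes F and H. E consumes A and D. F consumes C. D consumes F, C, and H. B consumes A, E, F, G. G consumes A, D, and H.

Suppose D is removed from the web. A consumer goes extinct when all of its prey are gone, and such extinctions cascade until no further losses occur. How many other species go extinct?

0

Remove D.
Every predator of it retains at least one other prey: G still has H, A; E still has A.
No consumer loses all prey, so no secondary extinctions occur.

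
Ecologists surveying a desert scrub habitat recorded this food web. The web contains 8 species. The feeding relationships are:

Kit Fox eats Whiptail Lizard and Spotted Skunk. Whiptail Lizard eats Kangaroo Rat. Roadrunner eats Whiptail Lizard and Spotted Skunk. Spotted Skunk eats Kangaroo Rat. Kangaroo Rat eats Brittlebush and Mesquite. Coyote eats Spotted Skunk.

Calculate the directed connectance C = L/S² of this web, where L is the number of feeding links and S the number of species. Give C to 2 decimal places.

C = 0.14

The web has S = 8 species and L = 9 feeding links.
C = L / S² = 9 / 64 = 0.1406 ≈ 0.14.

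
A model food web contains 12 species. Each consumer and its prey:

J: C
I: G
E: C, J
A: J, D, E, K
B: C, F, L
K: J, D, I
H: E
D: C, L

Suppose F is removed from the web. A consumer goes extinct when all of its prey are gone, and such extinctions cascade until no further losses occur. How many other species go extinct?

Remove F.
Every predator of it retains at least one other prey: B still has C, L.
No consumer loses all prey, so no secondary extinctions occur.

0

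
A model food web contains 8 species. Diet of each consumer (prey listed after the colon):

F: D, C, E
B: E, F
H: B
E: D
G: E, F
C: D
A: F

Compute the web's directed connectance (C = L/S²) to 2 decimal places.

C = 0.17

The web has S = 8 species and L = 11 feeding links.
C = L / S² = 11 / 64 = 0.1719 ≈ 0.17.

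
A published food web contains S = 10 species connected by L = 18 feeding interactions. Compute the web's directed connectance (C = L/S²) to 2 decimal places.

The web has S = 10 species and L = 18 feeding links.
C = L / S² = 18 / 100 = 0.1800 ≈ 0.18.

C = 0.18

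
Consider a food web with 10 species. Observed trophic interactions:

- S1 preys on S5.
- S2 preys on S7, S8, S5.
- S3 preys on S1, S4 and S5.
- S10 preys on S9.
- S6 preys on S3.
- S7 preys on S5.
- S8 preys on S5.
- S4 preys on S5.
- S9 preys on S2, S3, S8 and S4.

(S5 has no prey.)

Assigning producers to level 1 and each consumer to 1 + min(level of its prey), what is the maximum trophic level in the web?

4

Producers (level 1): S5.
Following each consumer down to its lowest-level prey: S5 → S4 → S9 → S10 (levels 1 through 4).
All prey of S10 (S9 3) are at level 3 or above, so S10 is at level 1 + 3 = 4.
Every consumer has at least one prey at level 3 or below, so none exceeds level 4.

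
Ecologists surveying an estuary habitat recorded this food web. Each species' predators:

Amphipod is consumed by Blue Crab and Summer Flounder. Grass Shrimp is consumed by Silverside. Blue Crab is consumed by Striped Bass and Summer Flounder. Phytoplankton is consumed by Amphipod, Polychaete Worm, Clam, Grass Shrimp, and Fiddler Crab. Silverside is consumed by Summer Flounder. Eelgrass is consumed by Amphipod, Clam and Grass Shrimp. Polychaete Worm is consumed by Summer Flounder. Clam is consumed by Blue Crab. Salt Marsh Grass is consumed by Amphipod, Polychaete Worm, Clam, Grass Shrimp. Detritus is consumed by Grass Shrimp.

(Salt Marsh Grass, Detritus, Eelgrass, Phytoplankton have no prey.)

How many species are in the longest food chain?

4 species

One longest chain: Salt Marsh Grass → Clam → Blue Crab → Summer Flounder.
It has 4 species and 3 links.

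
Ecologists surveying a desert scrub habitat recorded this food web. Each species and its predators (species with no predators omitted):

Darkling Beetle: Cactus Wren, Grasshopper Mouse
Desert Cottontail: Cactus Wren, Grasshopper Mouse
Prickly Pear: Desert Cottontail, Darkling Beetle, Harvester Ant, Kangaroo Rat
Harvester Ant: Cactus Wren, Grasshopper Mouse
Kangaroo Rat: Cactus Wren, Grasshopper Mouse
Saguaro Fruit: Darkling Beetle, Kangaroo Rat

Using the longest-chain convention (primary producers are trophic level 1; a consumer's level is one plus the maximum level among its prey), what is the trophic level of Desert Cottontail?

Trophic level 2

Prickly Pear is a producer → level 1.
Desert Cottontail eats Prickly Pear → level 2.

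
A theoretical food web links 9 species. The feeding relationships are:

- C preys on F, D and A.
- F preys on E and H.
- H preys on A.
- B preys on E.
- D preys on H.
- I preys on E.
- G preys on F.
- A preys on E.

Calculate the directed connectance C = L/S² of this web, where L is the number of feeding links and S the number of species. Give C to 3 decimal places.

The web has S = 9 species and L = 11 feeding links.
C = L / S² = 11 / 81 = 0.1358 ≈ 0.136.

C = 0.136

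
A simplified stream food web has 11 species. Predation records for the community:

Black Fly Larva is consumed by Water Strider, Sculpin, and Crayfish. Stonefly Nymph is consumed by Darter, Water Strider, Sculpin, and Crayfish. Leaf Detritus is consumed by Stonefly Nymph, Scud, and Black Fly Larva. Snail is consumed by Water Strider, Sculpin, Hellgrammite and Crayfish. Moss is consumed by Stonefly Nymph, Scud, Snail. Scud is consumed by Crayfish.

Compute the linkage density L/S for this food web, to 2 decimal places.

L/S = 1.64

There are L = 18 links among S = 11 species.
L/S = 18/11 = 1.6364 ≈ 1.64.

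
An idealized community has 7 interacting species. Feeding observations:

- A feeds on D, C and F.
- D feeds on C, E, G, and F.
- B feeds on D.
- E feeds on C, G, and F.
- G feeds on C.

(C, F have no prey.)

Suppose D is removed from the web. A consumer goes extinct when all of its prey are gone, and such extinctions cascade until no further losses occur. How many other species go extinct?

1

Remove D.
Round 1: B (all prey gone) → extinct.
No further losses. Total secondary extinctions: 1.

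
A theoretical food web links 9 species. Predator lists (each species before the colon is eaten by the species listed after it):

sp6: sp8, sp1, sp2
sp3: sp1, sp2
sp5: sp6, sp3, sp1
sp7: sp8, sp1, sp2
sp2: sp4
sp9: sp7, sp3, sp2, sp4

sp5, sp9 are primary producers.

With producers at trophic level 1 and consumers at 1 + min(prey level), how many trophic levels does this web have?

3

Producers (level 1): sp5, sp9.
Following each consumer down to its lowest-level prey: sp9 → sp7 → sp8 (levels 1 through 3).
All prey of sp8 (sp7 2, sp6 2) are at level 2 or above, so sp8 is at level 1 + 2 = 3.
Every consumer has at least one prey at level 2 or below, so none exceeds level 3.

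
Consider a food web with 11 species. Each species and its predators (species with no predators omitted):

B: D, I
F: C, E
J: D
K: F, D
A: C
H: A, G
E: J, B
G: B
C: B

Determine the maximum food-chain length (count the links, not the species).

One longest chain: H → A → C → B → D.
It has 5 species and 4 links.

4 links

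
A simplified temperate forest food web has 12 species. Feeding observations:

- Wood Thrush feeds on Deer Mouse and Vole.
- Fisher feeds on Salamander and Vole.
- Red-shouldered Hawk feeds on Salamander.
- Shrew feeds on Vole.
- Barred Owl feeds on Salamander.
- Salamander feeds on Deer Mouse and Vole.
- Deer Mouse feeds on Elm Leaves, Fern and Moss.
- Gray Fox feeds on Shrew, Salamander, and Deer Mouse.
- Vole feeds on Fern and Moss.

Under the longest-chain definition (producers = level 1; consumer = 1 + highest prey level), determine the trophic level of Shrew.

Moss is a producer → level 1.
Vole eats Moss (level 1); other prey at levels: Fern 1 → level 2.
Shrew eats Vole → level 3.

Trophic level 3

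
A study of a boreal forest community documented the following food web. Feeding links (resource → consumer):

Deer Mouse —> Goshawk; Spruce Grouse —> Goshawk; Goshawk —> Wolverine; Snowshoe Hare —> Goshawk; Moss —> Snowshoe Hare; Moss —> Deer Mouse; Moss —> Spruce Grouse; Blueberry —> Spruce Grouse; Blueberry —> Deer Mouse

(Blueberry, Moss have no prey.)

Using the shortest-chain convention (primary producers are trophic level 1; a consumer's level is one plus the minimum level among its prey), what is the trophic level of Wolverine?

Moss is a producer → level 1.
Snowshoe Hare eats Moss → level 2.
Goshawk eats Snowshoe Hare → level 3.
Wolverine eats Goshawk → level 4.
No prey of Wolverine is below level 3, so 4 is the minimum.

Trophic level 4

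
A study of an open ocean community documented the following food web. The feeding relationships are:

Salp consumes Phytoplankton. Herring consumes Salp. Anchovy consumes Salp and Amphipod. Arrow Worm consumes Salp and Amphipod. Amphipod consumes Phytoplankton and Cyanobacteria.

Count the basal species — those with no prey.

2

Basal species (no prey listed): Cyanobacteria, Phytoplankton.
Count: 2.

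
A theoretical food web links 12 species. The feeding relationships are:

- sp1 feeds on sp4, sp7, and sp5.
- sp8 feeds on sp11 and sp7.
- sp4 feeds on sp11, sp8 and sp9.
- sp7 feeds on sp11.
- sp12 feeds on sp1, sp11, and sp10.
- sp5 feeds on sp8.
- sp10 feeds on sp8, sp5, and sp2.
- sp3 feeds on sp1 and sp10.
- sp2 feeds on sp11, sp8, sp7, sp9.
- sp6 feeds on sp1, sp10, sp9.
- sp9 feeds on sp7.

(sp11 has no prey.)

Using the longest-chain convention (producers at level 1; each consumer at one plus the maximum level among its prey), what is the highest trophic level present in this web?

6

Producers (level 1): sp11.
sp11 → sp7 → sp9 → sp4 → sp1 → sp3 gives sp3 level 6.
No species has a prey at level 6, so no species reaches level 7.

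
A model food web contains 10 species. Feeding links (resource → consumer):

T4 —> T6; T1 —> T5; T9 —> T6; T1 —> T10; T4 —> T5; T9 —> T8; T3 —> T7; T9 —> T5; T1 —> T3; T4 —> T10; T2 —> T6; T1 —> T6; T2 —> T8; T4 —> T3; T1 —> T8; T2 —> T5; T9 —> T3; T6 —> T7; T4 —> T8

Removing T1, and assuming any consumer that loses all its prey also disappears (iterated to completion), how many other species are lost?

Remove T1.
Every predator of it retains at least one other prey: T6 still has T4, T2, T9; T10 still has T4; T5 still has T4, T2, T9; T3 still has T4, T9; T8 still has T4, T2, T9.
No consumer loses all prey, so no secondary extinctions occur.

0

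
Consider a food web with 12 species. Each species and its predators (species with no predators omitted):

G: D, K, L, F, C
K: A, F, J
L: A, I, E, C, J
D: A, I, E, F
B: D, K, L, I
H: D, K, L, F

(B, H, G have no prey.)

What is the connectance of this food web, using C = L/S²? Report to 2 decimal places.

C = 0.17

The web has S = 12 species and L = 25 feeding links.
C = L / S² = 25 / 144 = 0.1736 ≈ 0.17.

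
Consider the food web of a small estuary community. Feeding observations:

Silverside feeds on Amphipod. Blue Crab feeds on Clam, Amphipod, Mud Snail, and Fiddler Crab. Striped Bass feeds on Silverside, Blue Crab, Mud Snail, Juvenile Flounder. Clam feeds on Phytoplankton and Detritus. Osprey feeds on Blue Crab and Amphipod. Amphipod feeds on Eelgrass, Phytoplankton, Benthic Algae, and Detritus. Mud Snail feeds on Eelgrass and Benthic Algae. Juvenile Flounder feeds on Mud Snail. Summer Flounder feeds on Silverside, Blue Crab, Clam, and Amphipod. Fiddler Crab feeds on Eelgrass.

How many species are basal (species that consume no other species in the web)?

4

Basal species (no prey listed): Eelgrass, Benthic Algae, Detritus, Phytoplankton.
Count: 4.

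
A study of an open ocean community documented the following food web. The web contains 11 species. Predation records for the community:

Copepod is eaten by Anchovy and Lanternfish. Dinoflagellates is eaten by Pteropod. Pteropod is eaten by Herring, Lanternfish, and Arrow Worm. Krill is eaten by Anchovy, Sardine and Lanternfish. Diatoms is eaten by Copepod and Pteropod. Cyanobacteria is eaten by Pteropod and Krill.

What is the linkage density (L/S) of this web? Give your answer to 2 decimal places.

L/S = 1.18

There are L = 13 links among S = 11 species.
L/S = 13/11 = 1.1818 ≈ 1.18.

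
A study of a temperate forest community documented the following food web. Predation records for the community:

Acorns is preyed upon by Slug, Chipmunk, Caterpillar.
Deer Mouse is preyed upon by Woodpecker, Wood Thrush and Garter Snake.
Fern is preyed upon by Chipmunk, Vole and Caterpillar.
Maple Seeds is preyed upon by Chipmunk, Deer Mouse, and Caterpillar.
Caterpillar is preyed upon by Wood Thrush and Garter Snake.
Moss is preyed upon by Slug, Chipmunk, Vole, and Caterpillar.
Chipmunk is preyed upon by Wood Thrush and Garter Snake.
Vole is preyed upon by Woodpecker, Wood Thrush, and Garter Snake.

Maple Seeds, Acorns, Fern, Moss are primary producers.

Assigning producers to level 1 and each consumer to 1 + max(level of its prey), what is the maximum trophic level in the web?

3

Producers (level 1): Maple Seeds, Acorns, Fern, Moss.
Fern → Vole → Woodpecker gives Woodpecker level 3.
No species has a prey at level 3, so no species reaches level 4.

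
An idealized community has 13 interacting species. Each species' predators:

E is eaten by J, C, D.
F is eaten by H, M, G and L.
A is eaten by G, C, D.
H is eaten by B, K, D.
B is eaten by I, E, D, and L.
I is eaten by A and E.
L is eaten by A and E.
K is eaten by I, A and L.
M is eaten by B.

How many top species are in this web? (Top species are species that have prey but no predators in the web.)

Top species (has prey, but nothing eats it): C, G, J, D.
Count: 4.

4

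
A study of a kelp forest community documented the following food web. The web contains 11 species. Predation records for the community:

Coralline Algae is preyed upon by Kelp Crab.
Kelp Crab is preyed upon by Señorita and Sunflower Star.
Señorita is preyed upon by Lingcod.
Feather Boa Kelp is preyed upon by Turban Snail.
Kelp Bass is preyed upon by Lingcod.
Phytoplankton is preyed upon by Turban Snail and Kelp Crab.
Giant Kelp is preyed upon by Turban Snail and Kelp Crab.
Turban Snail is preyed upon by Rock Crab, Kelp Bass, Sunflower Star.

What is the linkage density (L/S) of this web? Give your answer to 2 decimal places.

There are L = 13 links among S = 11 species.
L/S = 13/11 = 1.1818 ≈ 1.18.

L/S = 1.18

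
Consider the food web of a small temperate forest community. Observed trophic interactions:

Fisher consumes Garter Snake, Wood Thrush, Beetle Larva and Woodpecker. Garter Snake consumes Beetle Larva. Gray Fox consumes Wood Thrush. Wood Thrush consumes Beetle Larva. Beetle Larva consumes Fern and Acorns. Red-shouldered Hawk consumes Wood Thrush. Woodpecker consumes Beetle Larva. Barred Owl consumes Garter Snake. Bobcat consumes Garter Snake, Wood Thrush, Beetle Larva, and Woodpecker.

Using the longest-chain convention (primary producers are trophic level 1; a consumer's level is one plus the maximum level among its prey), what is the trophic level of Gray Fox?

Trophic level 4

Acorns is a producer → level 1.
Beetle Larva eats Acorns (level 1); other prey at levels: Fern 1 → level 2.
Wood Thrush eats Beetle Larva → level 3.
Gray Fox eats Wood Thrush → level 4.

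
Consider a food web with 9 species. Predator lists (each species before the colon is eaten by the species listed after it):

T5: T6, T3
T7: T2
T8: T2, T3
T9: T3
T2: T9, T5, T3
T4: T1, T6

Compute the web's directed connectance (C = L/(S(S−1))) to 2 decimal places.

C = 0.15

The web has S = 9 species and L = 11 feeding links.
C = L / (S(S−1)) = 11 / 72 = 0.1528 ≈ 0.15.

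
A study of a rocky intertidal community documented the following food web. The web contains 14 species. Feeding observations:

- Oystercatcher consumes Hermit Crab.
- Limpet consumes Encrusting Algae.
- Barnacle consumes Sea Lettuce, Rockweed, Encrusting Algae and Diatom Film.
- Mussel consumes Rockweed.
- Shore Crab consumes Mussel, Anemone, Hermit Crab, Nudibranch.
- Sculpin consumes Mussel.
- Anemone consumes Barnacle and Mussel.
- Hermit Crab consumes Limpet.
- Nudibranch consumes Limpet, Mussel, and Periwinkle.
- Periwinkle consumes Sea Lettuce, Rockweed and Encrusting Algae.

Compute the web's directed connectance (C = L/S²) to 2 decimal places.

The web has S = 14 species and L = 21 feeding links.
C = L / S² = 21 / 196 = 0.1071 ≈ 0.11.

C = 0.11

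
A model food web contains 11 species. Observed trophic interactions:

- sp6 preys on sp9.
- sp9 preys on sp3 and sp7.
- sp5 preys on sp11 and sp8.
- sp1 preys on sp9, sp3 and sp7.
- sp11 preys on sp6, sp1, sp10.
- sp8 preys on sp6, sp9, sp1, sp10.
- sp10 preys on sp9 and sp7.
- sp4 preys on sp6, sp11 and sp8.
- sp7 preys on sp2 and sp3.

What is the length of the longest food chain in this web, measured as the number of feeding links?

One longest chain: sp2 → sp7 → sp9 → sp6 → sp8 → sp4.
It has 6 species and 5 links.

5 links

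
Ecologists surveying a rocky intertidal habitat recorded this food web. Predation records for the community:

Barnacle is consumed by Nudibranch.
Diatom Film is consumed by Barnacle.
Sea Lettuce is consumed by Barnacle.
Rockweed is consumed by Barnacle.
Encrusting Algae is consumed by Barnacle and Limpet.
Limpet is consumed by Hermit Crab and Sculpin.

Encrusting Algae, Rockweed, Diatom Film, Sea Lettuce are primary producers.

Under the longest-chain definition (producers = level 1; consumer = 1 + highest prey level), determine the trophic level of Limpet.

Encrusting Algae is a producer → level 1.
Limpet eats Encrusting Algae → level 2.

Trophic level 2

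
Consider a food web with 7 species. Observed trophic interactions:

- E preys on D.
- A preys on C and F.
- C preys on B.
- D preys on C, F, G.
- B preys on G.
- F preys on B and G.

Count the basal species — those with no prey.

1

Basal species (no prey listed): G.
Count: 1.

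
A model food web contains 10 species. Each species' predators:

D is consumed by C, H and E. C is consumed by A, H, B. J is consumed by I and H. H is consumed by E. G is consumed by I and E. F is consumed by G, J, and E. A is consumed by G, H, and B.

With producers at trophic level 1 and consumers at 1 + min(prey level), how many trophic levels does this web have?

3

Producers (level 1): D, F.
Following each consumer down to its lowest-level prey: D → C → B (levels 1 through 3).
All prey of B (C 2, A 3) are at level 2 or above, so B is at level 1 + 2 = 3.
Every consumer has at least one prey at level 2 or below, so none exceeds level 3.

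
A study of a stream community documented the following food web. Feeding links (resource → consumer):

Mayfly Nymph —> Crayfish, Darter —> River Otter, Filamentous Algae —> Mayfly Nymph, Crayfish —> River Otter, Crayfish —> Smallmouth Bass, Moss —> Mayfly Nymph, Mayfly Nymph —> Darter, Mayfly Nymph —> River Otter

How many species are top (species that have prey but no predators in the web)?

2

Top species (has prey, but nothing eats it): River Otter, Smallmouth Bass.
Count: 2.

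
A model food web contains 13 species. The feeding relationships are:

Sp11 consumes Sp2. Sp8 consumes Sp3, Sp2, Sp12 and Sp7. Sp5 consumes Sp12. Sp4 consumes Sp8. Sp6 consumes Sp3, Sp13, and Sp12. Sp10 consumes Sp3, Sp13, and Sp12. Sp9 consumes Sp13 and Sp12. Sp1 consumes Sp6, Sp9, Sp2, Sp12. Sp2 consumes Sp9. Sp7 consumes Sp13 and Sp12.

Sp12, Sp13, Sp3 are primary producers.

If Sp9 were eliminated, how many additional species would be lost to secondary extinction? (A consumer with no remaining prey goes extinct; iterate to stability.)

Remove Sp9.
Round 1: Sp2 (all prey gone) → extinct.
Round 2: Sp11 (all prey gone) → extinct.
No further losses. Total secondary extinctions: 2.

2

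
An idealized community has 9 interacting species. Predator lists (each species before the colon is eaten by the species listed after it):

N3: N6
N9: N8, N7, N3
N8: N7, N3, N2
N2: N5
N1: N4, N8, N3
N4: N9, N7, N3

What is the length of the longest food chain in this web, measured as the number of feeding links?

5 links

One longest chain: N1 → N4 → N9 → N8 → N2 → N5.
It has 6 species and 5 links.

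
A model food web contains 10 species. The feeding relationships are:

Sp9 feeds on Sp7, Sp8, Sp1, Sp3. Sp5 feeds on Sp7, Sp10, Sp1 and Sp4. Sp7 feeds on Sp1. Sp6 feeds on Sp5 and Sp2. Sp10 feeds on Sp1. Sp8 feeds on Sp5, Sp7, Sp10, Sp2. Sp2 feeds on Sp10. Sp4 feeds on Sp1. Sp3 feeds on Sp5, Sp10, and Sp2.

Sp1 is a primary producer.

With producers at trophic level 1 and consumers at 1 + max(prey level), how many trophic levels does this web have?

Producers (level 1): Sp1.
Sp1 → Sp10 → Sp2 → Sp8 → Sp9 gives Sp9 level 5.
No species has a prey at level 5, so no species reaches level 6.

5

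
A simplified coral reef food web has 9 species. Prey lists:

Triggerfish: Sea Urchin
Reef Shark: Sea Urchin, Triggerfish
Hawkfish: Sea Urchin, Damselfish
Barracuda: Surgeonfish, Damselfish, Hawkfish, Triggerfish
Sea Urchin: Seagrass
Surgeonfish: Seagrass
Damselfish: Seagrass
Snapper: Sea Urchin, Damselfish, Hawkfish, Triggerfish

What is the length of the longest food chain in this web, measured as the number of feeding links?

One longest chain: Seagrass → Sea Urchin → Hawkfish → Barracuda.
It has 4 species and 3 links.

3 links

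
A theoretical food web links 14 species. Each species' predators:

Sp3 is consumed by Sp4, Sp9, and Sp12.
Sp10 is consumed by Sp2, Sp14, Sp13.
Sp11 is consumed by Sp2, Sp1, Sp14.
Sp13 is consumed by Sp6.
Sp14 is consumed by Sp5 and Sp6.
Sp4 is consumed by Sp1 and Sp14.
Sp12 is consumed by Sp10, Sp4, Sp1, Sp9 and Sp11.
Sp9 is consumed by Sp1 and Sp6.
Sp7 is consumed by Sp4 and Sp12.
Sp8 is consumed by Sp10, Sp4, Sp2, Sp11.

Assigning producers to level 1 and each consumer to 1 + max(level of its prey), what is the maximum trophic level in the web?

5

Producers (level 1): Sp3, Sp8, Sp7.
Sp3 → Sp12 → Sp10 → Sp13 → Sp6 gives Sp6 level 5.
No species has a prey at level 5, so no species reaches level 6.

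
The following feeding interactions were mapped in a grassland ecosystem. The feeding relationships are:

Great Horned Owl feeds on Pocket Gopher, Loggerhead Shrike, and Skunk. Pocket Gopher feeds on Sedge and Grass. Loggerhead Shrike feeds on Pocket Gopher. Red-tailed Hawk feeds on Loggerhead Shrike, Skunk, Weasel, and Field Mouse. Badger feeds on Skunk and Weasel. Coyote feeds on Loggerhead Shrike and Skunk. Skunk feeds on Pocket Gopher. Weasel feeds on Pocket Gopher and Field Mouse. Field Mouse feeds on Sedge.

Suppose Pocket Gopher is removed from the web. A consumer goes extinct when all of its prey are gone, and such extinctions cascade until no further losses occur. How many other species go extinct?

Remove Pocket Gopher.
Round 1: Loggerhead Shrike (all prey gone), Skunk (all prey gone) → extinct.
Round 2: Coyote (all prey gone), Great Horned Owl (all prey gone) → extinct.
No further losses. Total secondary extinctions: 4.

4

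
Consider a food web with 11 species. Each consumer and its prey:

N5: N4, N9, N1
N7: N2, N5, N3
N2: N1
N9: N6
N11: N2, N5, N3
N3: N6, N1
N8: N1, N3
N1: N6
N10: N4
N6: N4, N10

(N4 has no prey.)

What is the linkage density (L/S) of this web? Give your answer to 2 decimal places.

There are L = 19 links among S = 11 species.
L/S = 19/11 = 1.7273 ≈ 1.73.

L/S = 1.73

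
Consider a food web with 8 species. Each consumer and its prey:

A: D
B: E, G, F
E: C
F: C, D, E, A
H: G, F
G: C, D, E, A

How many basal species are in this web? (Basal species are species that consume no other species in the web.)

Basal species (no prey listed): C, D.
Count: 2.

2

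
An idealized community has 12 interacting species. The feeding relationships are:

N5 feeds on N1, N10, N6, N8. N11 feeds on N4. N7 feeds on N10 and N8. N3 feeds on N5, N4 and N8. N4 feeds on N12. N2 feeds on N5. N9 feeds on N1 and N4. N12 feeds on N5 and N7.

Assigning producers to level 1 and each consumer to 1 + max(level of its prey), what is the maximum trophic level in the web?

5

Producers (level 1): N6, N8, N10, N1.
N8 → N7 → N12 → N4 → N3 gives N3 level 5.
No species has a prey at level 5, so no species reaches level 6.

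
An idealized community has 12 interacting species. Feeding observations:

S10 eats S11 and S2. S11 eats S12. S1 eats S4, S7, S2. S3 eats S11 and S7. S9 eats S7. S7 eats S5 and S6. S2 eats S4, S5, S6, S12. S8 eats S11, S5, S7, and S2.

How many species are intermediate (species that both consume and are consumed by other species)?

3

Intermediate species (has both prey and predators): S2, S11, S7.
Count: 3.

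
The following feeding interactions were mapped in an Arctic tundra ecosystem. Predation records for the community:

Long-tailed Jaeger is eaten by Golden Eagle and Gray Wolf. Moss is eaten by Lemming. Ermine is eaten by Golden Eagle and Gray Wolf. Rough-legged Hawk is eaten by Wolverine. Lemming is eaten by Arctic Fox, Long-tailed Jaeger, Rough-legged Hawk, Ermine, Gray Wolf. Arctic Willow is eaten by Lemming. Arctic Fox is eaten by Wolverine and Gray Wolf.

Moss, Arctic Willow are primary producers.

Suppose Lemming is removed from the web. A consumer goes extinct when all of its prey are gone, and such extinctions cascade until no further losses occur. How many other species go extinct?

Remove Lemming.
Round 1: Arctic Fox (all prey gone), Long-tailed Jaeger (all prey gone), Rough-legged Hawk (all prey gone), Ermine (all prey gone) → extinct.
Round 2: Wolverine (all prey gone), Gray Wolf (all prey gone), Golden Eagle (all prey gone) → extinct.
No further losses. Total secondary extinctions: 7.

7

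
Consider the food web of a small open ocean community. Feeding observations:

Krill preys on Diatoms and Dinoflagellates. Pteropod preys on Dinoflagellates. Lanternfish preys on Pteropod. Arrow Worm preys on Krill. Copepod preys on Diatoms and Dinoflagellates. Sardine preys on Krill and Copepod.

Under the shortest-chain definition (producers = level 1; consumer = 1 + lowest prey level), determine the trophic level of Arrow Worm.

Trophic level 3

Diatoms is a producer → level 1.
Krill eats Diatoms → level 2.
Arrow Worm eats Krill → level 3.
No prey of Arrow Worm is below level 2, so 3 is the minimum.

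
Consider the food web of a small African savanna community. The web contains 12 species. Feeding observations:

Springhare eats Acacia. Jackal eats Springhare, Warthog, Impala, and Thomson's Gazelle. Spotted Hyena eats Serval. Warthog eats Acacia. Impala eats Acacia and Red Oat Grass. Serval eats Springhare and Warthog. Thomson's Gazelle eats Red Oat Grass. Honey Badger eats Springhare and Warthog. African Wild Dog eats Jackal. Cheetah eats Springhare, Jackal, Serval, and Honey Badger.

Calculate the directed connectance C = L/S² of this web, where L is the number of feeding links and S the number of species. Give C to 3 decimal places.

The web has S = 12 species and L = 19 feeding links.
C = L / S² = 19 / 144 = 0.1319 ≈ 0.132.

C = 0.132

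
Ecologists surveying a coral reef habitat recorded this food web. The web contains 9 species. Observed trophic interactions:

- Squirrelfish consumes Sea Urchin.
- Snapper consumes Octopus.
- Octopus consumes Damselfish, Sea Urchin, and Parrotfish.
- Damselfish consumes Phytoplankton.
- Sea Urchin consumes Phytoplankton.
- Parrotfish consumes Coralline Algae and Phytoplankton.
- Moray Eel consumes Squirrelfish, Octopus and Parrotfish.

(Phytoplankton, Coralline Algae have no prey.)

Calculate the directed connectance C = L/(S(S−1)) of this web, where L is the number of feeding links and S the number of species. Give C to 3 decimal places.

C = 0.167

The web has S = 9 species and L = 12 feeding links.
C = L / (S(S−1)) = 12 / 72 = 0.1667 ≈ 0.167.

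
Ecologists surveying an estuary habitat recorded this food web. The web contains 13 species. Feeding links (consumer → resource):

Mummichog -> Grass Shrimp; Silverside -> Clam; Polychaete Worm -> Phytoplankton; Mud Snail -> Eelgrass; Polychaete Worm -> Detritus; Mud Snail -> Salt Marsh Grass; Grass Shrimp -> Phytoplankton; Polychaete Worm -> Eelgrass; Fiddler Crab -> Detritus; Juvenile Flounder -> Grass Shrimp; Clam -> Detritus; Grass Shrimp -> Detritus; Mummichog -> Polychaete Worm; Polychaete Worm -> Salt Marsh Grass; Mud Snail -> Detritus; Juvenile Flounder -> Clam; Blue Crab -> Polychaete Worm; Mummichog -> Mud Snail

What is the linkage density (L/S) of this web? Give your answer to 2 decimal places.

There are L = 18 links among S = 13 species.
L/S = 18/13 = 1.3846 ≈ 1.38.

L/S = 1.38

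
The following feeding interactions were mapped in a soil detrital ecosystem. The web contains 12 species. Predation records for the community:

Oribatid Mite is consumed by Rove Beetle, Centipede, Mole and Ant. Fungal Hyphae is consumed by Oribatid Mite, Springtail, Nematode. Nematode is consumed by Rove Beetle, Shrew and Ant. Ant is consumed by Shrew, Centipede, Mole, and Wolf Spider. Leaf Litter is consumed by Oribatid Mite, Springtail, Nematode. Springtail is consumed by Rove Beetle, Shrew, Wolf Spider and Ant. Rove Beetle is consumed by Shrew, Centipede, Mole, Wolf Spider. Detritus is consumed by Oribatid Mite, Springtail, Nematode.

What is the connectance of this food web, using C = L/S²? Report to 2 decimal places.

C = 0.19

The web has S = 12 species and L = 28 feeding links.
C = L / S² = 28 / 144 = 0.1944 ≈ 0.19.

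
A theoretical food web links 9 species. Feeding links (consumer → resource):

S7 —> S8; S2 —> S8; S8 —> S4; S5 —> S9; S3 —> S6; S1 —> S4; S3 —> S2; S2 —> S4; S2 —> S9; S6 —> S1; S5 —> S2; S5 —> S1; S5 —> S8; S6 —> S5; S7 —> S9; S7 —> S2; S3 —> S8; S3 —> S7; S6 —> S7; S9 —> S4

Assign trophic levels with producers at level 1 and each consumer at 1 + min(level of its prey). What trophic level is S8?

S4 is a producer → level 1.
S8 eats S4 → level 2.

Trophic level 2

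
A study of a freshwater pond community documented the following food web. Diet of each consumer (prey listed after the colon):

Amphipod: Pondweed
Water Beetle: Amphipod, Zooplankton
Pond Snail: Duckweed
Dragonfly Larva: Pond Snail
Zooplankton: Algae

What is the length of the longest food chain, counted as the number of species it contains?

One longest chain: Duckweed → Pond Snail → Dragonfly Larva.
It has 3 species and 2 links.

3 species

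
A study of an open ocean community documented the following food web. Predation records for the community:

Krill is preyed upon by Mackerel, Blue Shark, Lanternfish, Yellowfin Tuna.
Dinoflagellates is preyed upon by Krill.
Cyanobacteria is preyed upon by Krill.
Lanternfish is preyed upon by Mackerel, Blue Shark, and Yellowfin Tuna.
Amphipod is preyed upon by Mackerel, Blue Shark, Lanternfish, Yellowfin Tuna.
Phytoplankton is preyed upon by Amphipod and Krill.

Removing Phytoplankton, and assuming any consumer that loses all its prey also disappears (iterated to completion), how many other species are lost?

Remove Phytoplankton.
Round 1: Amphipod (all prey gone) → extinct.
No further losses. Total secondary extinctions: 1.

1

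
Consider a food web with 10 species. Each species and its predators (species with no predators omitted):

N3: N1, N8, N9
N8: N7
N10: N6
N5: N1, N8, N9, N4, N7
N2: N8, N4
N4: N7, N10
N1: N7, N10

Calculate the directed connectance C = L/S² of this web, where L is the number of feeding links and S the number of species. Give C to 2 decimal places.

The web has S = 10 species and L = 16 feeding links.
C = L / S² = 16 / 100 = 0.1600 ≈ 0.16.

C = 0.16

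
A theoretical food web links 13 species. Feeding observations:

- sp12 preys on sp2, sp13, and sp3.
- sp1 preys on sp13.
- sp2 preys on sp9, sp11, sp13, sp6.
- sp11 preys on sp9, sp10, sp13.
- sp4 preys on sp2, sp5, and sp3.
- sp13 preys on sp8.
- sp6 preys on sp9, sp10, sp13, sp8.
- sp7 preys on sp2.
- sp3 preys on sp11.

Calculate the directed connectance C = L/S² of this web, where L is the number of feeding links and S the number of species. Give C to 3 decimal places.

C = 0.124

The web has S = 13 species and L = 21 feeding links.
C = L / S² = 21 / 169 = 0.1243 ≈ 0.124.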